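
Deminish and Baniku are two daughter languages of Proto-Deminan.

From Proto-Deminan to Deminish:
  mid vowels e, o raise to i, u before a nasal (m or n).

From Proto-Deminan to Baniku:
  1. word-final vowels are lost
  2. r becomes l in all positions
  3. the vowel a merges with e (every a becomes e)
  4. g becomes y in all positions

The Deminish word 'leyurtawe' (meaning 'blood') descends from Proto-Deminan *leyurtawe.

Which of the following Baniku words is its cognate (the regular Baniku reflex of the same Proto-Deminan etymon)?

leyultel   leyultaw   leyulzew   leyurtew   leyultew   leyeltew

leyultew

Baniku: *leyurtawe > leyurtaw > leyultaw > leyultew  (by apocope, unconditioned shift, vowel merger)
Only 'leyultew' matches the regular Baniku development of *leyurtawe.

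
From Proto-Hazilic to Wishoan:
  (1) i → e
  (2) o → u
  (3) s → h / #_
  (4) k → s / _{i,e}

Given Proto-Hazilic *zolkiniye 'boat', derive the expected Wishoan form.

Wishoan: start from *zolkiniye.
  rule 1 (vowel merger): zolkiniye → zolkeneye
  rule 2 (vowel merger): zolkeneye → zulkeneye
  rule 3: no change — zulkeneye
  rule 4 (palatalisation): zulkeneye → zulseneye
  ⇒ Wishoan zulseneye

zulseneye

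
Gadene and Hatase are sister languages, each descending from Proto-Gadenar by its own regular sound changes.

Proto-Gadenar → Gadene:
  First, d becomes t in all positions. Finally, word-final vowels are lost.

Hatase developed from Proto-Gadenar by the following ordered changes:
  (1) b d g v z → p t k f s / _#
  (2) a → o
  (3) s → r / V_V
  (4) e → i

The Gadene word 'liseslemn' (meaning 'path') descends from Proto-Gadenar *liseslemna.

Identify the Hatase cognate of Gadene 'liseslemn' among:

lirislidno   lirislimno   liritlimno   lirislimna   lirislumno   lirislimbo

lirislimno

Hatase: *liseslemna > liseslemno > lireslemno > lirislimno  (by vowel merger, rhotacism, vowel merger)
Among the options, 'lirislimno' alone shows every Hatase change applied in order.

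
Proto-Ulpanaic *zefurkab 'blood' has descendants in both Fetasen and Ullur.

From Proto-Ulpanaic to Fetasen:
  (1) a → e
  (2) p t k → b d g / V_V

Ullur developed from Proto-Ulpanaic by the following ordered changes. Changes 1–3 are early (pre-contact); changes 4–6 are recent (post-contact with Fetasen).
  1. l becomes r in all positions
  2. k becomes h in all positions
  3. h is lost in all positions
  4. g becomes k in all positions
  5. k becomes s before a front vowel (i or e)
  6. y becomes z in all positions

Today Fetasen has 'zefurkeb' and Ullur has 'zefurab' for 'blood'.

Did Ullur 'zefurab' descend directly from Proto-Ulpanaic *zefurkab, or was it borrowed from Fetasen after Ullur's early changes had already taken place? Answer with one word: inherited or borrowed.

If inherited, *zefurkab would pass through all of Ullur's changes:
Ullur: start from *zefurkab.
  rule 1: no change — zefurkab
  rule 2 (unconditioned shift): zefurkab → zefurhab
  rule 3 (h-loss): zefurhab → zefurab
  rule 4: no change — zefurab
  rule 5: no change — zefurab
  rule 6: no change — zefurab
  ⇒ Ullur zefurab
If borrowed from Fetasen 'zefurkeb' after the early changes, it would undergo only the recent ones:
  rule 4 (unconditioned shift): no change (zefurkeb)
  rule 5 (palatalisation): zefurkeb → zefurseb
  rule 6 (unconditioned shift): no change (zefurseb)
  ⇒ as a loan: zefurseb
Ullur 'zefurab' matches the inherited outcome exactly, so it is an inherited cognate, not a loan.

inherited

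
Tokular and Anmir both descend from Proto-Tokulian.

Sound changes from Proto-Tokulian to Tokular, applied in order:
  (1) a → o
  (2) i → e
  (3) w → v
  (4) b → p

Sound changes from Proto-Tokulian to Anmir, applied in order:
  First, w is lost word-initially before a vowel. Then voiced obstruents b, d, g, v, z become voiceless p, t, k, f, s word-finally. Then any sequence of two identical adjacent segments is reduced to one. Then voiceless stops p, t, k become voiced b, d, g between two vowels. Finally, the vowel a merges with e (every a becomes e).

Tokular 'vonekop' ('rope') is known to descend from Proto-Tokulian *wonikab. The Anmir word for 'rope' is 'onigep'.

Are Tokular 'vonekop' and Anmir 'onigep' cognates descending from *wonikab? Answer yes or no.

yes

Derive the expected Anmir reflex of *wonikab:
Anmir: *wonikab
  wonikab → onikab   [glide loss]
  onikab → onikap   [final devoicing]
  onikap (rule 3 does not apply)
  onikap → onigap   [intervocalic voicing]
  onigap → onigep   [vowel merger]
  giving Anmir onigep.
Anmir 'onigep' matches the regular reflex exactly, so the pair is cognate.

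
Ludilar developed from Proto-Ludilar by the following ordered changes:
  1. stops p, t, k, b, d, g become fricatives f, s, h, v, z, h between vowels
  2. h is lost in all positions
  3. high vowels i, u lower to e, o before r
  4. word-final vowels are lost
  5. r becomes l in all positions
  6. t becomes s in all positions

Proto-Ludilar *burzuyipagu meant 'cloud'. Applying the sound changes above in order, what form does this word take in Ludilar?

Ludilar: *burzuyipagu
  burzuyipagu → burzuyifahu   [intervocalic lenition]
  burzuyifahu → burzuyifau   [h-loss]
  burzuyifau → borzuyifau   [pre-rhotic lowering]
  borzuyifau → borzuyifa   [apocope]
  borzuyifa → bolzuyifa   [unconditioned shift]
  bolzuyifa (rule 6 does not apply)
  giving Ludilar bolzuyifa.

bolzuyifa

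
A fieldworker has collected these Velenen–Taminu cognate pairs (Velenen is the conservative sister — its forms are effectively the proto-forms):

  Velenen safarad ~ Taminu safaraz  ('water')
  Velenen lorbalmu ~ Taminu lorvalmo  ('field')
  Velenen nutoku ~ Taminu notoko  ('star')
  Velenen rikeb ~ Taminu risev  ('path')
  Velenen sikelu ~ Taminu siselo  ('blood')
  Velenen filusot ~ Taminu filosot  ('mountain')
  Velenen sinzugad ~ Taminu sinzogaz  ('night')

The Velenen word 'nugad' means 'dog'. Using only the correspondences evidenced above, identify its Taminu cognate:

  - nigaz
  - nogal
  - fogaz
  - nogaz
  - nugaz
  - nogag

nogaz

nutoku ~ notoko, filusot ~ filosot — Velenen u corresponds to Taminu o after a consonant, before a consonant other than r, m, n, p, b, f, v.
safarad ~ safaraz, sinzugad ~ sinzogaz — Velenen d corresponds to Taminu z word-finally.
Applying these to Velenen 'nugad':
  nugad → nogad   (u→o after a consonant, before a consonant other than r, m, n, p, b, f, v)
  nogad → nogaz   (d→z word-finally)
So the Taminu cognate is 'nogaz'.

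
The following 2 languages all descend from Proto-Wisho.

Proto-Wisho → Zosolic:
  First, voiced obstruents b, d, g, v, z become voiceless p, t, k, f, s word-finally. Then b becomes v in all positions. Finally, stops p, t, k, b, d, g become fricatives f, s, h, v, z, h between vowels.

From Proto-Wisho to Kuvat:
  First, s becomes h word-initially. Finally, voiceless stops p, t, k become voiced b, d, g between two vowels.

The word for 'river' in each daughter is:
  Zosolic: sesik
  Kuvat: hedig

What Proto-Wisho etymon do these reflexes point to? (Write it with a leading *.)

*setig

Position 1: Zosolic has s, Kuvat has h. Taking the neighbouring segments as reconstructed: Zosolic s can only go back to *s; Kuvat h could go back to *s or *h — the one source consistent with every daughter is *s.
Position 3: Zosolic has s, Kuvat has d. Taking the neighbouring segments as reconstructed: Zosolic s could go back to *t or *s; Kuvat d could go back to *t or *d — the one source consistent with every daughter is *t.
Continuing position by position gives *setig; check it forward:
Zosolic: *setig
  setig → setik   [final devoicing]
  setik (rule 2 does not apply)
  setik → sesik   [intervocalic lenition]
  giving Zosolic sesik.
Kuvat: start from *setig.
  rule 1 (debuccalisation): setig → hetig
  rule 2 (intervocalic voicing): hetig → hedig
  ⇒ Kuvat hedig
No other proto-form is consistent with every reflex, so the reconstruction is *setig.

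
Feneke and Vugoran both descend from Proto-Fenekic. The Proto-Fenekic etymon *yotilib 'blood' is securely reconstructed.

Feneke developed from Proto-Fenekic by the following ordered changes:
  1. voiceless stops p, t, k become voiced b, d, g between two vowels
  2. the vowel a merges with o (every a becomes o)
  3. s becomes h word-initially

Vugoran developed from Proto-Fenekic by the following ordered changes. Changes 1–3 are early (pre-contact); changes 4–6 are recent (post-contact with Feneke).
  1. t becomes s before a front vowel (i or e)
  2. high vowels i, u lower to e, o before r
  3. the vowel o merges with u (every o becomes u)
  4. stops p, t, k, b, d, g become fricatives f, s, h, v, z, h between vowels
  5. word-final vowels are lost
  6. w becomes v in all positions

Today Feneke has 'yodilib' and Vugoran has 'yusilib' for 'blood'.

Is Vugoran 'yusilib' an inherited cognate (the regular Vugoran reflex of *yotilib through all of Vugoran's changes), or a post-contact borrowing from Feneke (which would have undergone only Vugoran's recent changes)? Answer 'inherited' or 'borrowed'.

If inherited, *yotilib would pass through all of Vugoran's changes:
Vugoran: start from *yotilib.
  rule 1 (palatalisation): yotilib → yosilib
  rule 2: no change — yosilib
  rule 3 (vowel merger): yosilib → yusilib
  rule 4: no change — yusilib
  rule 5: no change — yusilib
  rule 6: no change — yusilib
  ⇒ Vugoran yusilib
If borrowed from Feneke 'yodilib' after the early changes, it would undergo only the recent ones:
  rule 4 (intervocalic lenition): yodilib → yozilib
  rule 5 (apocope): no change (yozilib)
  rule 6 (unconditioned shift): no change (yozilib)
  ⇒ as a loan: yozilib
Vugoran 'yusilib' matches the inherited outcome exactly, so it is an inherited cognate, not a loan.

inherited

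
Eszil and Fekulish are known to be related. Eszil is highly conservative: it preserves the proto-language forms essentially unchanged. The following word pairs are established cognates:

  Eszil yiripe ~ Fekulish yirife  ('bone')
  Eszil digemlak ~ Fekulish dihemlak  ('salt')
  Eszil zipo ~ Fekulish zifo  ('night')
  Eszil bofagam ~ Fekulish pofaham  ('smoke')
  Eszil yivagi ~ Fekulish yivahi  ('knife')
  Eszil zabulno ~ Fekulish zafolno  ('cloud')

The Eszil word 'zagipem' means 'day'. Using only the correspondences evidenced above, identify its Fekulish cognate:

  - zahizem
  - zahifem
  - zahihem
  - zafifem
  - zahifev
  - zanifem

yivagi ~ yivahi — Eszil g corresponds to Fekulish h between vowels (before a front vowel).
yiripe ~ yirife — Eszil p corresponds to Fekulish f between vowels (before a front vowel).
Applying these to Eszil 'zagipem':
  zagipem → zahipem   (g→h between vowels (before a front vowel))
  zahipem → zahifem   (p→f between vowels (before a front vowel))
So the Fekulish cognate is 'zahifem'.

zahifem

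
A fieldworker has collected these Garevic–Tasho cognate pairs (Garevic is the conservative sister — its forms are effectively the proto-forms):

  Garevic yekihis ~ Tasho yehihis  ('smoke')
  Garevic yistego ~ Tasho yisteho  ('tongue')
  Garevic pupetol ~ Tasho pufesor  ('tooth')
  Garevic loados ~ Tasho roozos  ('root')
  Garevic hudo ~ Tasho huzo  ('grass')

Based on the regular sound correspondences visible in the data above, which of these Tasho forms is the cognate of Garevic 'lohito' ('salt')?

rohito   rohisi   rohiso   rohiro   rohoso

rohiso

loados ~ roozos — Garevic l corresponds to Tasho r word-initially before a back vowel.
pupetol ~ pufesor — Garevic t corresponds to Tasho s between vowels (before a back vowel).
Applying these to Garevic 'lohito':
  lohito → rohito   (l→r word-initially before a back vowel)
  rohito → rohiso   (t→s between vowels (before a back vowel))
So the Tasho cognate is 'rohiso'.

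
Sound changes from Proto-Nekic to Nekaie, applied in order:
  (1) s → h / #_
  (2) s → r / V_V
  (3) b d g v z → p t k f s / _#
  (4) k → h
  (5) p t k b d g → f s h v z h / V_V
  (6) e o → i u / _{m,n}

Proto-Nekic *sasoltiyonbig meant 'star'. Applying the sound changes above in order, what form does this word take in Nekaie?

haroltiyunbih

Nekaie: *sasoltiyonbig > hasoltiyonbig > haroltiyonbig > haroltiyonbik > haroltiyonbih > haroltiyunbih  (by debuccalisation, rhotacism, final devoicing, unconditioned shift, pre-nasal raising)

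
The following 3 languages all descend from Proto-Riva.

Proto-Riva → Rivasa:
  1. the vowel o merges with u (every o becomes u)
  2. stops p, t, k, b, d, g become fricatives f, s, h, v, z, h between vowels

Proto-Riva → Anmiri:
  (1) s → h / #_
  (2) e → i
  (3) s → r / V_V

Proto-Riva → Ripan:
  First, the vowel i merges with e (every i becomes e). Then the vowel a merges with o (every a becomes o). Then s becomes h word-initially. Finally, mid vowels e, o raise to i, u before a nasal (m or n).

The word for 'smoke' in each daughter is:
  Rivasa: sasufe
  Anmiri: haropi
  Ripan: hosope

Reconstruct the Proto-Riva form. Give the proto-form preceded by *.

Position 5: Rivasa has f, Anmiri has p, Ripan has p. Anmiri preserves p here (none of its changes turn any other segment into p), so the proto-segment is *p.
Position 2: Rivasa has a, Anmiri has a, Ripan has o. Rivasa preserves a here (none of its changes turn any other segment into a), so the proto-segment is *a.
Continuing position by position gives *sasope; check it forward:
Rivasa: start from *sasope.
  rule 1 (vowel merger): sasope → sasupe
  rule 2 (intervocalic lenition): sasupe → sasufe
  ⇒ Rivasa sasufe
Anmiri: start from *sasope.
  rule 1 (debuccalisation): sasope → hasope
  rule 2 (vowel merger): hasope → hasopi
  rule 3 (rhotacism): hasopi → haropi
  ⇒ Anmiri haropi
Ripan: *sasope > sosope > hosope  (by vowel merger, debuccalisation)
Only *sasope yields all of Rivasa sasufe, Anmiri haropi, Ripan hosope.

*sasope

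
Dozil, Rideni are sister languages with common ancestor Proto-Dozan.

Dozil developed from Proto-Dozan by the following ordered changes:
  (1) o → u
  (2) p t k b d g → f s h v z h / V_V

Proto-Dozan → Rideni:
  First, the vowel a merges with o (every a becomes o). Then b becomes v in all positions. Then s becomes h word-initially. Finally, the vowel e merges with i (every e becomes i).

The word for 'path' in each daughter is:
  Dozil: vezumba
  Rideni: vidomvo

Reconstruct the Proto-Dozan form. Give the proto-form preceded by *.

Position 3: Dozil has z, Rideni has d. Rideni preserves d here (none of its changes turn any other segment into d), so the proto-segment is *d.
Position 2: Dozil has e, Rideni has i. Dozil preserves e here (none of its changes turn any other segment into e), so the proto-segment is *e.
Position 6: Dozil has b, Rideni has v. Dozil preserves b here (none of its changes turn any other segment into b), so the proto-segment is *b.
Continuing position by position gives *vedomba; check it forward:
Dozil: *vedomba
  vedomba → vedumba   [vowel merger]
  vedumba → vezumba   [intervocalic lenition]
  giving Dozil vezumba.
Rideni: *vedomba > vedombo > vedomvo > vidomvo  (by vowel merger, unconditioned shift, vowel merger)
No other proto-form is consistent with every reflex, so the reconstruction is *vedomba.

*vedomba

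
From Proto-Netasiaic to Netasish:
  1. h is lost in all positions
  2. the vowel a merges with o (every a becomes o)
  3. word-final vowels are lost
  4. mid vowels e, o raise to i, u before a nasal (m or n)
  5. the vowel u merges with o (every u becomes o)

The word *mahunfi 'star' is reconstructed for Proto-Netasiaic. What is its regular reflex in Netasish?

Netasish: *mahunfi
  mahunfi → maunfi   [h-loss]
  maunfi → mounfi   [vowel merger]
  mounfi → mounf   [apocope]
  mounf (rule 4 does not apply)
  mounf → moonf   [vowel merger]
  giving Netasish moonf.

moonf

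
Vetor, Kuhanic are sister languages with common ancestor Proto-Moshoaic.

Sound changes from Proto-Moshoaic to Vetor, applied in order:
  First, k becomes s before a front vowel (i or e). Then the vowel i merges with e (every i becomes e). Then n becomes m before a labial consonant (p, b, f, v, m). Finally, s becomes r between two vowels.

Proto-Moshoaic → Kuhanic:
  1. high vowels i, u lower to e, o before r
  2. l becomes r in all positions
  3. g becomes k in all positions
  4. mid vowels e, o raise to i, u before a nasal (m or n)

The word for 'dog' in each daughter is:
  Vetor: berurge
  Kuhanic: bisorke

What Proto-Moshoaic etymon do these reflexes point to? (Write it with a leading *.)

*bisurge

Position 3: Vetor has r, Kuhanic has s. Kuhanic preserves s here (none of its changes turn any other segment into s), so the proto-segment is *s.
Position 6: Vetor has g, Kuhanic has k. Vetor preserves g here (none of its changes turn any other segment into g), so the proto-segment is *g.
This points to *bisurge. Verify forward in each daughter:
Vetor: *bisurge
  bisurge (rule 1 does not apply)
  bisurge → besurge   [vowel merger]
  besurge (rule 3 does not apply)
  besurge → berurge   [rhotacism]
  giving Vetor berurge.
Kuhanic: start from *bisurge.
  rule 1 (pre-rhotic lowering): bisurge → bisorge
  rule 2: no change — bisorge
  rule 3 (unconditioned shift): bisorge → bisorke
  rule 4: no change — bisorke
  ⇒ Kuhanic bisorke
Only *bisurge yields all of Vetor berurge, Kuhanic bisorke.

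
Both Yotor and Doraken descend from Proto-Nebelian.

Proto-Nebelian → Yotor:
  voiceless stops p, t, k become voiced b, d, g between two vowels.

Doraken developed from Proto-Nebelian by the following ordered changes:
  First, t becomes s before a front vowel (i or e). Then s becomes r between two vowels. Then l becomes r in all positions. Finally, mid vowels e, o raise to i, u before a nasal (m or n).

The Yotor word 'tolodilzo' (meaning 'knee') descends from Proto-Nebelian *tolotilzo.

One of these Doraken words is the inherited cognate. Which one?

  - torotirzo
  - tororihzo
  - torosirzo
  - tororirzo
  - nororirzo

tororirzo

Doraken: *tolotilzo
  tolotilzo → tolosilzo   [palatalisation]
  tolosilzo → tolorilzo   [rhotacism]
  tolorilzo → tororirzo   [unconditioned shift]
  tororirzo (rule 4 does not apply)
  giving Doraken tororirzo.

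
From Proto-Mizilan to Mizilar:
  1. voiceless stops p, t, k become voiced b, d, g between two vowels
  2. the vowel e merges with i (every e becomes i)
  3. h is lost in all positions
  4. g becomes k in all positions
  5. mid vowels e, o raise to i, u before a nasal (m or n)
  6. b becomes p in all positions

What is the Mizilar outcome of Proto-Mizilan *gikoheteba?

Mizilar: *gikoheteba > gigohedeba > gigohidiba > gigoidiba > kikoidiba > kikoidipa  (by intervocalic voicing, vowel merger, h-loss, unconditioned shift, unconditioned shift)

kikoidipa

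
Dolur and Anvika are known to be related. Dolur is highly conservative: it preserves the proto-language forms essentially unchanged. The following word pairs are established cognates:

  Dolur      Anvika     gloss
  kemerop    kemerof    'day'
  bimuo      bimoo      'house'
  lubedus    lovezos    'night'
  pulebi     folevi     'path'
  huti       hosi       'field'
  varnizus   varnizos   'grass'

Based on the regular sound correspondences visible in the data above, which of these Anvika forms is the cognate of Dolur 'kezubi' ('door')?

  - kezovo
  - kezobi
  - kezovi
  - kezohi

lubedus ~ lovezos — Dolur u corresponds to Anvika o after a consonant, before a labial obstruent.
pulebi ~ folevi — Dolur b corresponds to Anvika v between vowels (before a front vowel).
Applying these to Dolur 'kezubi':
  kezubi → kezobi   (u→o after a consonant, before a labial obstruent)
  kezobi → kezovi   (b→v between vowels (before a front vowel))
So the Anvika cognate is 'kezovi'.

kezovi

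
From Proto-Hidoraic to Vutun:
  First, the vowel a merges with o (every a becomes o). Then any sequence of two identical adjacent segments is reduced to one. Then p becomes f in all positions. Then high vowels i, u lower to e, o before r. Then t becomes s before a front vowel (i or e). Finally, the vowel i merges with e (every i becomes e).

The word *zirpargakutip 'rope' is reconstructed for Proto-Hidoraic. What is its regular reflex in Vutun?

zerforgokusef

Vutun: *zirpargakutip > zirporgokutip > zirforgokutif > zerforgokutif > zerforgokusif > zerforgokusef  (by vowel merger, unconditioned shift, pre-rhotic lowering, palatalisation, vowel merger)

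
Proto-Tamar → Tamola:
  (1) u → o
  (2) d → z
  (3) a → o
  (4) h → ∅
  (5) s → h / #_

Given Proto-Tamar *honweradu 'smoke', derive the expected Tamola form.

onwerozo

Tamola: start from *honweradu.
  rule 1 (vowel merger): honweradu → honwerado
  rule 2 (unconditioned shift): honwerado → honwerazo
  rule 3 (vowel merger): honwerazo → honwerozo
  rule 4 (h-loss): honwerozo → onwerozo
  rule 5: no change — onwerozo
  ⇒ Tamola onwerozo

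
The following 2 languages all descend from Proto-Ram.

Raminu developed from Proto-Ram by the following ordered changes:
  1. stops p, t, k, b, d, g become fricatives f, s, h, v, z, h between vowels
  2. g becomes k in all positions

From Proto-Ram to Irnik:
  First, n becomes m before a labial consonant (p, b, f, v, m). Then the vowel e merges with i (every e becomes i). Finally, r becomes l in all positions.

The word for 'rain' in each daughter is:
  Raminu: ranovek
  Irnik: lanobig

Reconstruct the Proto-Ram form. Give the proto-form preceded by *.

Position 6: Raminu has e, Irnik has i. Raminu preserves e here (none of its changes turn any other segment into e), so the proto-segment is *e.
Position 1: Raminu has r, Irnik has l. Raminu preserves r here (none of its changes turn any other segment into r), so the proto-segment is *r.
Position 5: Raminu has v, Irnik has b. Irnik preserves b here (none of its changes turn any other segment into b), so the proto-segment is *b.
This points to *ranobeg. Verify forward in each daughter:
Raminu: start from *ranobeg.
  rule 1 (intervocalic lenition): ranobeg → ranoveg
  rule 2 (unconditioned shift): ranoveg → ranovek
  ⇒ Raminu ranovek
Irnik: *ranobeg
  ranobeg (rule 1 does not apply)
  ranobeg → ranobig   [vowel merger]
  ranobig → lanobig   [unconditioned shift]
  giving Irnik lanobig.
No other proto-form is consistent with every reflex, so the reconstruction is *ranobeg.

*ranobeg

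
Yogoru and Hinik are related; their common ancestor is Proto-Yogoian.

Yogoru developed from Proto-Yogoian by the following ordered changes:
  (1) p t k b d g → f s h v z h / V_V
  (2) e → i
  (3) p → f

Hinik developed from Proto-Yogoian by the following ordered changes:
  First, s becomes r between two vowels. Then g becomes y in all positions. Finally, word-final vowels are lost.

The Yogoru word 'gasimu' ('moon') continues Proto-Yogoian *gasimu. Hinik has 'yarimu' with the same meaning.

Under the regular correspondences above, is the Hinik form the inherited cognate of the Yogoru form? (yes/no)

Derive the expected Hinik reflex of *gasimu:
Hinik: *gasimu > garimu > yarimu > yarim  (by rhotacism, unconditioned shift, apocope)
The regular Hinik reflex would be 'yarim', but the attested form is 'yarimu'. The correspondence is irregular, so they are not cognates (the Hinik form has a different source).

no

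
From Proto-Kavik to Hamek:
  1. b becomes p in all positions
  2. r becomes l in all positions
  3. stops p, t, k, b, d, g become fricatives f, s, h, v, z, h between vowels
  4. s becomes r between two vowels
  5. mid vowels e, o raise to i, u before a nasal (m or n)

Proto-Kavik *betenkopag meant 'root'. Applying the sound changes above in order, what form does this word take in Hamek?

perinkofag

Hamek: start from *betenkopag.
  rule 1 (unconditioned shift): betenkopag → petenkopag
  rule 2: no change — petenkopag
  rule 3 (intervocalic lenition): petenkopag → pesenkofag
  rule 4 (rhotacism): pesenkofag → perenkofag
  rule 5 (pre-nasal raising): perenkofag → perinkofag
  ⇒ Hamek perinkofag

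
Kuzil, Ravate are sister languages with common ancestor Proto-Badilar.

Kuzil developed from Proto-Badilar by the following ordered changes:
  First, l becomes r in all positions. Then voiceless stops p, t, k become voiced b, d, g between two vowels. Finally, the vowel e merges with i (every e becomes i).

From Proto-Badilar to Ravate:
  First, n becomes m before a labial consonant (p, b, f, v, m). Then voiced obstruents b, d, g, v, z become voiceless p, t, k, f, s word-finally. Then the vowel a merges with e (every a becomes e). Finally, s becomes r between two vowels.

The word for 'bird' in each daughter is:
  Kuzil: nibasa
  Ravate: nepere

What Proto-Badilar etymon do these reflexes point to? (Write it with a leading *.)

*nepasa

Position 2: Kuzil has i, Ravate has e. Taking the neighbouring segments as reconstructed: Kuzil i could go back to *e or *i; Ravate e could go back to *a or *e — the one source consistent with every daughter is *e.
Position 5: Kuzil has s, Ravate has r. Kuzil preserves s here (none of its changes turn any other segment into s), so the proto-segment is *s.
Position 3: Kuzil has b, Ravate has p. Taking the neighbouring segments as reconstructed: Kuzil b could go back to *p or *b; Ravate p can only go back to *p — the one source consistent with every daughter is *p.
Verify the candidate proto-form against each daughter:
Kuzil: *nepasa > nebasa > nibasa  (by intervocalic voicing, vowel merger)
Ravate: *nepasa
  nepasa (rule 1 does not apply)
  nepasa (rule 2 does not apply)
  nepasa → nepese   [vowel merger]
  nepese → nepere   [rhotacism]
  giving Ravate nepere.
*nepasa is the unique common source.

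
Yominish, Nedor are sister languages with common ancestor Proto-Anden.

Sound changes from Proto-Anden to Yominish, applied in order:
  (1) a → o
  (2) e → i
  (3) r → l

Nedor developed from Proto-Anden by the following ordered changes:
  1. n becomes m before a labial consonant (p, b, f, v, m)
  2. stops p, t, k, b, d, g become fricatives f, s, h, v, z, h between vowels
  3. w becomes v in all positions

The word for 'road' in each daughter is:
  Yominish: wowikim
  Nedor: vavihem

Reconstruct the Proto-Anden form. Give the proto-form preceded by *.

Position 3: Yominish has w, Nedor has v. Yominish preserves w here (none of its changes turn any other segment into w), so the proto-segment is *w.
Position 2: Yominish has o, Nedor has a. Nedor preserves a here (none of its changes turn any other segment into a), so the proto-segment is *a.
Continuing position by position gives *wawikem; check it forward:
Yominish: *wawikem
  wawikem → wowikem   [vowel merger]
  wowikem → wowikim   [vowel merger]
  wowikim (rule 3 does not apply)
  giving Yominish wowikim.
Nedor: *wawikem > wawihem > vavihem  (by intervocalic lenition, unconditioned shift)
Only *wawikem yields all of Yominish wowikim, Nedor vavihem.

*wawikem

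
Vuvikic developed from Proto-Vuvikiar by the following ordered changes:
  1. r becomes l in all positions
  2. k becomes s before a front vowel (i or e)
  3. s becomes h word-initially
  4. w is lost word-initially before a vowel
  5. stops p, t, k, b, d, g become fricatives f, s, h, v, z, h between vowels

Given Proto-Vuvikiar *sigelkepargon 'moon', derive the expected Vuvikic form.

Vuvikic: *sigelkepargon
  sigelkepargon → sigelkepalgon   [unconditioned shift]
  sigelkepalgon → sigelsepalgon   [palatalisation]
  sigelsepalgon → higelsepalgon   [debuccalisation]
  higelsepalgon (rule 4 does not apply)
  higelsepalgon → hihelsefalgon   [intervocalic lenition]
  giving Vuvikic hihelsefalgon.

hihelsefalgon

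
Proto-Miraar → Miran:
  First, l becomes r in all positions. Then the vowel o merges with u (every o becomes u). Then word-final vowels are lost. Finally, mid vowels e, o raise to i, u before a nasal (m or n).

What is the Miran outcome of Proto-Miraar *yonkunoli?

yunkunur

Miran: start from *yonkunoli.
  rule 1 (unconditioned shift): yonkunoli → yonkunori
  rule 2 (vowel merger): yonkunori → yunkunuri
  rule 3 (apocope): yunkunuri → yunkunur
  rule 4: no change — yunkunur
  ⇒ Miran yunkunur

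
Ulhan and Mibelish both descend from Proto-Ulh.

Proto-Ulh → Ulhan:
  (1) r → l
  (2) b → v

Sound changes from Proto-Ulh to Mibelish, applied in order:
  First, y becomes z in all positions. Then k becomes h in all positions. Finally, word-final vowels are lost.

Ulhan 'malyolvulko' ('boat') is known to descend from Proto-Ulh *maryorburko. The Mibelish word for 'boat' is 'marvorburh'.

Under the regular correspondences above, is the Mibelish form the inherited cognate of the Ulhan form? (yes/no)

no

Derive the expected Mibelish reflex of *maryorburko:
Mibelish: *maryorburko > marzorburko > marzorburho > marzorburh  (by unconditioned shift, unconditioned shift, apocope)
The regular Mibelish reflex would be 'marzorburh', but the attested form is 'marvorburh'. The correspondence is irregular, so they are not cognates (the Mibelish form has a different source).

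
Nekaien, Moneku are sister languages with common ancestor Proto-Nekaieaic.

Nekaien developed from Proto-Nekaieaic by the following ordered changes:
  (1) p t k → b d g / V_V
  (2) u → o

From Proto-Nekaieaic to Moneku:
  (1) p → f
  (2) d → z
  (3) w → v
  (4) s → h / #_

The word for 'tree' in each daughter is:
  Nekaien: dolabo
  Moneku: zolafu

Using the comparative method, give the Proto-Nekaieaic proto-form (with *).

*dolapu

Position 5: Nekaien has b, Moneku has f. Taking the neighbouring segments as reconstructed: Nekaien b could go back to *p or *b; Moneku f could go back to *p or *f — the one source consistent with every daughter is *p.
Position 6: Nekaien has o, Moneku has u. Moneku preserves u here (none of its changes turn any other segment into u), so the proto-segment is *u.
Position 1: Nekaien has d, Moneku has z. Taking the neighbouring segments as reconstructed: Nekaien d can only go back to *d; Moneku z could go back to *d or *z — the one source consistent with every daughter is *d.
This points to *dolapu. Verify forward in each daughter:
Nekaien: *dolapu > dolabu > dolabo  (by intervocalic voicing, vowel merger)
Moneku: *dolapu > dolafu > zolafu  (by unconditioned shift, unconditioned shift)
*dolapu is the unique common source.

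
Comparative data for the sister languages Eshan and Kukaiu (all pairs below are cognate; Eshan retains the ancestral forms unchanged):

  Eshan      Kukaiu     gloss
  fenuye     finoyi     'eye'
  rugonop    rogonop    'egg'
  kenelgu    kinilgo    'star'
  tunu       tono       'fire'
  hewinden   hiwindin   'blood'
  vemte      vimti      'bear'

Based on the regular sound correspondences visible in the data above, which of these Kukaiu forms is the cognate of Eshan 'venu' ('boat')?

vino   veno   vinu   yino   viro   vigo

fenuye ~ finoyi, kenelgu ~ kinilgo — Eshan e corresponds to Kukaiu i after a consonant, before a nasal.
kenelgu ~ kinilgo, tunu ~ tono — Eshan u corresponds to Kukaiu o word-finally.
Applying these to Eshan 'venu':
  venu → vinu   (e→i after a consonant, before a nasal)
  vinu → vino   (u→o word-finally)
So the Kukaiu cognate is 'vino'.

vino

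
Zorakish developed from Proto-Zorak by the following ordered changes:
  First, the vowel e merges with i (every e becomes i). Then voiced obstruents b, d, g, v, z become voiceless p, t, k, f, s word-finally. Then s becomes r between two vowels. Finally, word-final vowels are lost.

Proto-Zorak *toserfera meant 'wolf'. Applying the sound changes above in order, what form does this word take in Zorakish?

Zorakish: start from *toserfera.
  rule 1 (vowel merger): toserfera → tosirfira
  rule 2: no change — tosirfira
  rule 3 (rhotacism): tosirfira → torirfira
  rule 4 (apocope): torirfira → torirfir
  ⇒ Zorakish torirfir

torirfir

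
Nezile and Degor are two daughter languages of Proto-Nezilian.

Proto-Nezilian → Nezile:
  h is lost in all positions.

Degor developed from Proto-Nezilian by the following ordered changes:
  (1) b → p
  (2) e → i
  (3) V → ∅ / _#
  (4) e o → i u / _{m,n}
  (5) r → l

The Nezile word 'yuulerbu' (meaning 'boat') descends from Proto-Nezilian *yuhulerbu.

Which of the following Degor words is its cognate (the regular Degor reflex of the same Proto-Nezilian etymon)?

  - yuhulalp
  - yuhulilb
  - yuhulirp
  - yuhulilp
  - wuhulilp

yuhulilp

Degor: *yuhulerbu
  yuhulerbu → yuhulerpu   [unconditioned shift]
  yuhulerpu → yuhulirpu   [vowel merger]
  yuhulirpu → yuhulirp   [apocope]
  yuhulirp (rule 4 does not apply)
  yuhulirp → yuhulilp   [unconditioned shift]
  giving Degor yuhulilp.
Only 'yuhulilp' matches the regular Degor development of *yuhulerbu.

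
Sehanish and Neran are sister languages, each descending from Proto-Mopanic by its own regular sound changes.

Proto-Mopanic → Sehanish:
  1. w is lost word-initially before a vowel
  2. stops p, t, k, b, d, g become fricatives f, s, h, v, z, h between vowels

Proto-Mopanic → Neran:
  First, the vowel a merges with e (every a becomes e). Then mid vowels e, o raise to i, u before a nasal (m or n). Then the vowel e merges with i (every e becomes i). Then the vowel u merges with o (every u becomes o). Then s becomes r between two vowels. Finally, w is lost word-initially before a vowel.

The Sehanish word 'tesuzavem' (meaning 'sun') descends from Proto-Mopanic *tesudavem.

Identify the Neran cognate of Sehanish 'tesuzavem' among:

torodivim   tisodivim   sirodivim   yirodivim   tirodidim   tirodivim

tirodivim

Neran: start from *tesudavem.
  rule 1 (vowel merger): tesudavem → tesudevem
  rule 2 (pre-nasal raising): tesudevem → tesudevim
  rule 3 (vowel merger): tesudevim → tisudivim
  rule 4 (vowel merger): tisudivim → tisodivim
  rule 5 (rhotacism): tisodivim → tirodivim
  rule 6: no change — tirodivim
  ⇒ Neran tirodivim
The other candidates each miss or misapply at least one Neran change.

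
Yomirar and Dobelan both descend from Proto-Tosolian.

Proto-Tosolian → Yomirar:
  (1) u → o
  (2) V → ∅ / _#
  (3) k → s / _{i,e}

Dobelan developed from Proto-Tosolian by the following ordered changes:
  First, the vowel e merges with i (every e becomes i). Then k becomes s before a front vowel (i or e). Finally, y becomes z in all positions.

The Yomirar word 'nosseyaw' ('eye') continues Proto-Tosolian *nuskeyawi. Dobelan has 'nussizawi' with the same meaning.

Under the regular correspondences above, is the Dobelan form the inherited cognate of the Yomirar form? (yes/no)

Derive the expected Dobelan reflex of *nuskeyawi:
Dobelan: *nuskeyawi
  nuskeyawi → nuskiyawi   [vowel merger]
  nuskiyawi → nussiyawi   [palatalisation]
  nussiyawi → nussizawi   [unconditioned shift]
  giving Dobelan nussizawi.
Dobelan 'nussizawi' matches the regular reflex exactly, so the pair is cognate.

yes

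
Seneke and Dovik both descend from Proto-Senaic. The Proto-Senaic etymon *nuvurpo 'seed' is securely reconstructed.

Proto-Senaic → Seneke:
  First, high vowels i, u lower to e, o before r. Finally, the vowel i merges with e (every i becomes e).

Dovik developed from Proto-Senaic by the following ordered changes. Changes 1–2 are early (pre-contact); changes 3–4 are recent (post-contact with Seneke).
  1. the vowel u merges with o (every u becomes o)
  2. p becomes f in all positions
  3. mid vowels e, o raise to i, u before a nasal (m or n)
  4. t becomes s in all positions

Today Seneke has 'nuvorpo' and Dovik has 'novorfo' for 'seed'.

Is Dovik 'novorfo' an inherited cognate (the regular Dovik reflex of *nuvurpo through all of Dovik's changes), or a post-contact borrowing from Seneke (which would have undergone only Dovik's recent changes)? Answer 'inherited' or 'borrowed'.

inherited

If inherited, *nuvurpo would pass through all of Dovik's changes:
Dovik: *nuvurpo
  nuvurpo → novorpo   [vowel merger]
  novorpo → novorfo   [unconditioned shift]
  novorfo (rule 3 does not apply)
  novorfo (rule 4 does not apply)
  giving Dovik novorfo.
If borrowed from Seneke 'nuvorpo' after the early changes, it would undergo only the recent ones:
  rule 3 (pre-nasal raising): no change (nuvorpo)
  rule 4 (unconditioned shift): no change (nuvorpo)
  ⇒ as a loan: nuvorpo
Dovik 'novorfo' matches the inherited outcome exactly, so it is an inherited cognate, not a loan.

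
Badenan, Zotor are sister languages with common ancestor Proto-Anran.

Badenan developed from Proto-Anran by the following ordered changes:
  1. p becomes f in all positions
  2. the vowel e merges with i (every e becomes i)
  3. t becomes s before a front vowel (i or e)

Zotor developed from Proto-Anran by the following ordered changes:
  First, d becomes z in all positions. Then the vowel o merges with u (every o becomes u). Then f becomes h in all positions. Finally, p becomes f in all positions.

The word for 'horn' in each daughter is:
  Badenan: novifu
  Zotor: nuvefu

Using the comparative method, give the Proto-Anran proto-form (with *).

*novepu

Position 4: Badenan has i, Zotor has e. Zotor preserves e here (none of its changes turn any other segment into e), so the proto-segment is *e.
Position 5: Badenan has f, Zotor has f. In Zotor, f can only continue *p, so the proto-segment is *p.
Verify the candidate proto-form against each daughter:
Badenan: start from *novepu.
  rule 1 (unconditioned shift): novepu → novefu
  rule 2 (vowel merger): novefu → novifu
  rule 3: no change — novifu
  ⇒ Badenan novifu
Zotor: *novepu
  novepu (rule 1 does not apply)
  novepu → nuvepu   [vowel merger]
  nuvepu (rule 3 does not apply)
  nuvepu → nuvefu   [unconditioned shift]
  giving Zotor nuvefu.
*novepu is the unique common source.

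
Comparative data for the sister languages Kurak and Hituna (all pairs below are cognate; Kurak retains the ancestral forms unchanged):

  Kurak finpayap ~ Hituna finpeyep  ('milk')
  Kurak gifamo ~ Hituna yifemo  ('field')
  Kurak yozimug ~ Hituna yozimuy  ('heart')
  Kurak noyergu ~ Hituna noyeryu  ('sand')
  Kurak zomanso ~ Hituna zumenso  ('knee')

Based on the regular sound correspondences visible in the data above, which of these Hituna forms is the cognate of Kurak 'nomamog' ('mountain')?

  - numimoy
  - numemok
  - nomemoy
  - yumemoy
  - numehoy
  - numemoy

zomanso ~ zumenso — Kurak o corresponds to Hituna u after a consonant, before a nasal.
gifamo ~ yifemo — Kurak a corresponds to Hituna e after a consonant, before a nasal.
yozimug ~ yozimuy — Kurak g corresponds to Hituna y word-finally.
Applying these to Kurak 'nomamog':
  nomamog → numamog   (o→u after a consonant, before a nasal)
  numamog → numemog   (a→e after a consonant, before a nasal)
  numemog → numemoy   (g→y word-finally)
So the Hituna cognate is 'numemoy'.

numemoy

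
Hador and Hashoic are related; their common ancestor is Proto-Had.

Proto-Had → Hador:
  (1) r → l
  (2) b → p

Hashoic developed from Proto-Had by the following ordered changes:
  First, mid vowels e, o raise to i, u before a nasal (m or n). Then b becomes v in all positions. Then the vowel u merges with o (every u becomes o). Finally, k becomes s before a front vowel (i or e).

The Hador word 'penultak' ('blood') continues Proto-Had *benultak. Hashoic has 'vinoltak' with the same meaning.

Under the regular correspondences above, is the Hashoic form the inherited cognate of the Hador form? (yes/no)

Derive the expected Hashoic reflex of *benultak:
Hashoic: *benultak > binultak > vinultak > vinoltak  (by pre-nasal raising, unconditioned shift, vowel merger)
Hashoic 'vinoltak' matches the regular reflex exactly, so the pair is cognate.

yes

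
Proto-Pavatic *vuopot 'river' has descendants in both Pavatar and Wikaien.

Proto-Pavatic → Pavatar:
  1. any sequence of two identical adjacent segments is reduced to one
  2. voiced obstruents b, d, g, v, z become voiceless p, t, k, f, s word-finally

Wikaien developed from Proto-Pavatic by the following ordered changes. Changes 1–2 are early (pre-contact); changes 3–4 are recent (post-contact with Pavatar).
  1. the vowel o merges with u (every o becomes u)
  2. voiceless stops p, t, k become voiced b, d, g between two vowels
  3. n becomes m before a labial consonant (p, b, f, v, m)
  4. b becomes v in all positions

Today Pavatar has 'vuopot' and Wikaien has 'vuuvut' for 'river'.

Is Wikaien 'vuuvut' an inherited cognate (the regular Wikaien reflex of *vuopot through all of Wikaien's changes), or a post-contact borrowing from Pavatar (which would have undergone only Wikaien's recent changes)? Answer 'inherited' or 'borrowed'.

inherited

If inherited, *vuopot would pass through all of Wikaien's changes:
Wikaien: start from *vuopot.
  rule 1 (vowel merger): vuopot → vuuput
  rule 2 (intervocalic voicing): vuuput → vuubut
  rule 3: no change — vuubut
  rule 4 (unconditioned shift): vuubut → vuuvut
  ⇒ Wikaien vuuvut
If borrowed from Pavatar 'vuopot' after the early changes, it would undergo only the recent ones:
  rule 3 (nasal place assimilation): no change (vuopot)
  rule 4 (unconditioned shift): no change (vuopot)
  ⇒ as a loan: vuopot
Wikaien 'vuuvut' matches the inherited outcome exactly, so it is an inherited cognate, not a loan.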